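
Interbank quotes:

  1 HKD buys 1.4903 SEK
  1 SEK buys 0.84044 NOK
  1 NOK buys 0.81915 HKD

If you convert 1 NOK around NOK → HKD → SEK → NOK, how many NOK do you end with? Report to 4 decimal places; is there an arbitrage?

Around NOK → HKD → SEK → NOK: 1 × 0.81915 × 1.4903 × 0.84044 = 1.025992
Product > 1; profitable direction is NOK → HKD → SEK → NOK.

1.0260 (arbitrage exists)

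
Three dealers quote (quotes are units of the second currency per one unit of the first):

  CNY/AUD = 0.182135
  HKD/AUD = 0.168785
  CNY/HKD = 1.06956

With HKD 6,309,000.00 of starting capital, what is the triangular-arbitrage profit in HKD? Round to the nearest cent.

Profitable loop is HKD → CNY → AUD → HKD:
HKD 6,309,000.00 ÷ 1.06956 = CNY 5,898,687.31
CNY 5,898,687.31 × 0.182135 = AUD 1,074,357.41
AUD 1,074,357.41 ÷ 0.168785 = HKD 6,365,242.25
Profit = HKD 6,365,242.25 − HKD 6,309,000.00

Profit: HKD 56,242.25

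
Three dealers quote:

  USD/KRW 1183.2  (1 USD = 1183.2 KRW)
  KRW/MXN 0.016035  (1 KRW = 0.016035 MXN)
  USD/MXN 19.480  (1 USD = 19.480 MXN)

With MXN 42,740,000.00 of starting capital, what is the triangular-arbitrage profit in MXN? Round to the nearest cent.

Profitable loop is MXN → KRW → USD → MXN:
MXN 42,740,000.00 ÷ 0.016035 = KRW 2,665,419,395
KRW 2,665,419,395 ÷ 1183.2 = USD 2,252,720.92
USD 2,252,720.92 × 19.480 = MXN 43,883,003.56
Profit = MXN 43,883,003.56 − MXN 42,740,000.00

Profit: MXN 1,143,003.56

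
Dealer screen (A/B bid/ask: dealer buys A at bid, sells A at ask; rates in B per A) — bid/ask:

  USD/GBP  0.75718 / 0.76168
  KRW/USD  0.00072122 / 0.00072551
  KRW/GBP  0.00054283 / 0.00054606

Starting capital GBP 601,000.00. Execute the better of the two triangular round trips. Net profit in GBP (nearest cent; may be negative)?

Net profit: GBP 36.72

Best loop GBP → KRW → USD → GBP:
GBP 601,000.00 ÷ 0.00054606 (buy KRW at ask) = KRW 1,100,611,654
KRW 1,100,611,654 × 0.00072122 (sell KRW at bid) = USD 793,783.14
USD 793,783.14 × 0.75718 (sell USD at bid) = GBP 601,036.72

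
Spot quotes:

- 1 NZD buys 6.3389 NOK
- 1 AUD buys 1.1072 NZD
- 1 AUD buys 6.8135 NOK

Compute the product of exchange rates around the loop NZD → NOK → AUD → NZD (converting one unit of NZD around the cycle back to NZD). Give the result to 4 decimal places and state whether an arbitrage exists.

1.0301 (arbitrage exists)

Around NZD → NOK → AUD → NZD: 1 × 6.3389 ÷ 6.8135 × 1.1072 = 1.030077
Product > 1; profitable direction is NZD → NOK → AUD → NZD.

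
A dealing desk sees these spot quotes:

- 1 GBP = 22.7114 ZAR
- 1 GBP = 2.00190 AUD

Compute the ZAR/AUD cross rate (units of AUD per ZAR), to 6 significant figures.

1 ZAR ÷ 22.7114 = 0.0440308 GBP
0.0440308 GBP × 2.00190 = 0.0881452 AUD

ZAR/AUD = 0.0881452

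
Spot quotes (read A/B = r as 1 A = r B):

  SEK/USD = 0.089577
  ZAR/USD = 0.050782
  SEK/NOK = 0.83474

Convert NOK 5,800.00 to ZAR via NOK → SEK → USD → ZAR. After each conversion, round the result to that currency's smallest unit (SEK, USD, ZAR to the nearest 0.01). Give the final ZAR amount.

ZAR 12,256.51

NOK 5,800.00 ÷ 0.83474 = SEK 6,948.27
SEK 6,948.27 × 0.089577 = USD 622.41
USD 622.41 ÷ 0.050782 = ZAR 12,256.51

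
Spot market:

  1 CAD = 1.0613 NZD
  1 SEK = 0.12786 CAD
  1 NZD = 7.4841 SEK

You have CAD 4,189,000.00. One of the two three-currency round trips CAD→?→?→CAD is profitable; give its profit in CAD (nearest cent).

Profitable loop is CAD → NZD → SEK → CAD:
CAD 4,189,000.00 × 1.0613 = NZD 4,445,785.70
NZD 4,445,785.70 × 7.4841 = SEK 33,272,704.76
SEK 33,272,704.76 × 0.12786 = CAD 4,254,248.03
Profit = CAD 4,254,248.03 − CAD 4,189,000.00

Profit: CAD 65,248.03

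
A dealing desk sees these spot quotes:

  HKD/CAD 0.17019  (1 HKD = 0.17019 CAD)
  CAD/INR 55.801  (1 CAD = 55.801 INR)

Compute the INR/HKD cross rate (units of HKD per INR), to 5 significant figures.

1 INR ÷ 55.801 = 0.0179208 CAD
0.0179208 CAD ÷ 0.17019 = 0.105299 HKD

INR/HKD = 0.10530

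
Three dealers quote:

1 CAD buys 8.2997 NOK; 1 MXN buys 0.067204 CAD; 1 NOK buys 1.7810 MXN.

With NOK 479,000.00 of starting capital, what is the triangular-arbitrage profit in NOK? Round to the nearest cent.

Profit: NOK 3,185.42

Profitable loop is NOK → CAD → MXN → NOK:
NOK 479,000.00 ÷ 8.2997 = CAD 57,712.93
CAD 57,712.93 ÷ 0.067204 = MXN 858,772.24
MXN 858,772.24 ÷ 1.7810 = NOK 482,185.42
Profit = NOK 482,185.42 − NOK 479,000.00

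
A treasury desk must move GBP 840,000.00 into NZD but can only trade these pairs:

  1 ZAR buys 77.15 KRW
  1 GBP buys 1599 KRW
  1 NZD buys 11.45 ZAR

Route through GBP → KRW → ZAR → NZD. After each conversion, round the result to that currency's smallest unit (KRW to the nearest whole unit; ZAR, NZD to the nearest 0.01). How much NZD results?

NZD 1,520,499.68

GBP 840,000.00 × 1599 = KRW 1,343,160,000
KRW 1,343,160,000 ÷ 77.15 = ZAR 17,409,721.32
ZAR 17,409,721.32 ÷ 11.45 = NZD 1,520,499.68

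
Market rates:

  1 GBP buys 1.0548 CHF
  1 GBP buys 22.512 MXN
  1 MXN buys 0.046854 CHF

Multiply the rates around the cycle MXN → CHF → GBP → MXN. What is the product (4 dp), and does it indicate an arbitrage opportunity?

Around MXN → CHF → GBP → MXN: 1 × 0.046854 ÷ 1.0548 × 22.512 = 0.999978
Product ≈ 1 (deviation 0.002%, within rounding noise).

1.0000 (no arbitrage)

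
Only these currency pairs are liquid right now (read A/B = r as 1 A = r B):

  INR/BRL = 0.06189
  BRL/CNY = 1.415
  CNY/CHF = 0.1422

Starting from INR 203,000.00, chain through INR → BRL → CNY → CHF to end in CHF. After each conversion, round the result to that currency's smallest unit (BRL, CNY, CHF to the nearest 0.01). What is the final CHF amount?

CHF 2,527.97

INR 203,000.00 × 0.06189 = BRL 12,563.67
BRL 12,563.67 × 1.415 = CNY 17,777.59
CNY 17,777.59 × 0.1422 = CHF 2,527.97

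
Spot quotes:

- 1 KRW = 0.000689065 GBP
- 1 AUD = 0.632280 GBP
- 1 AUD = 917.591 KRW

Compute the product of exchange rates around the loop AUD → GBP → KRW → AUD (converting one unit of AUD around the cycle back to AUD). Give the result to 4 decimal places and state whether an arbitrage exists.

1.0000 (no arbitrage)

Around AUD → GBP → KRW → AUD: 1 × 0.632280 ÷ 0.000689065 ÷ 917.591 = 1.000000
Product ≈ 1 (deviation 0.000%, within rounding noise).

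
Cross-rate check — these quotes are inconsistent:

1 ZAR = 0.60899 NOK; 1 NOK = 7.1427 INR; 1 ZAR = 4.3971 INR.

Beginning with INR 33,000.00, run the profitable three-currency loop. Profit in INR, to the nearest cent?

Profitable loop is INR → NOK → ZAR → INR:
INR 33,000.00 ÷ 7.1427 = NOK 4,620.10
NOK 4,620.10 ÷ 0.60899 = ZAR 7,586.50
ZAR 7,586.50 × 4.3971 = INR 33,358.59
Profit = INR 33,358.59 − INR 33,000.00

Profit: INR 358.59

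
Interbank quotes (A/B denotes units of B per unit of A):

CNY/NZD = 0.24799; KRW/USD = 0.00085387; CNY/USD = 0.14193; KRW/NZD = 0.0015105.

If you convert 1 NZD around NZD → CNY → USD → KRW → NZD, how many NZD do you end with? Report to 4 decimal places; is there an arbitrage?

1.0124 (arbitrage exists)

Around NZD → CNY → USD → KRW → NZD: 1 ÷ 0.24799 × 0.14193 ÷ 0.00085387 × 0.0015105 = 1.012439
Product > 1; profitable direction is NZD → CNY → USD → KRW → NZD.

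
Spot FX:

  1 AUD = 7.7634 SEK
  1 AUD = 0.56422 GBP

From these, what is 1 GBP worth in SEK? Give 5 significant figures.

1 GBP ÷ 0.56422 = 1.77236 AUD
1.77236 AUD × 7.7634 = 13.7595 SEK

GBP/SEK = 13.760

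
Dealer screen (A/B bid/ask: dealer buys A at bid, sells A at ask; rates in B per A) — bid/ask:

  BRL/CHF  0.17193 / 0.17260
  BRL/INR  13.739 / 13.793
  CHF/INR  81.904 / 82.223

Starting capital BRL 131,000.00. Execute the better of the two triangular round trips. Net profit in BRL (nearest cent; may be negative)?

Best loop BRL → CHF → INR → BRL:
BRL 131,000.00 × 0.17193 (sell BRL at bid) = CHF 22,522.83
CHF 22,522.83 × 81.904 (sell CHF at bid) = INR 1,844,709.87
INR 1,844,709.87 ÷ 13.793 (buy BRL at ask) = BRL 133,742.47

Net profit: BRL 2,742.47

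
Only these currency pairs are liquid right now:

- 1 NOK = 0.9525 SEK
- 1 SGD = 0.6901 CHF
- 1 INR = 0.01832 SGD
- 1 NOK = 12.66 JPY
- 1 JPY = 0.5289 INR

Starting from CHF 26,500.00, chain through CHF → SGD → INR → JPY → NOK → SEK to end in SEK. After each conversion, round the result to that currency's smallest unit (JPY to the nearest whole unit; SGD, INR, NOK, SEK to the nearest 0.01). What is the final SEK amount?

CHF 26,500.00 ÷ 0.6901 = SGD 38,400.23
SGD 38,400.23 ÷ 0.01832 = INR 2,096,082.42
INR 2,096,082.42 ÷ 0.5289 = JPY 3,963,098
JPY 3,963,098 ÷ 12.66 = NOK 313,040.92
NOK 313,040.92 × 0.9525 = SEK 298,171.48

SEK 298,171.48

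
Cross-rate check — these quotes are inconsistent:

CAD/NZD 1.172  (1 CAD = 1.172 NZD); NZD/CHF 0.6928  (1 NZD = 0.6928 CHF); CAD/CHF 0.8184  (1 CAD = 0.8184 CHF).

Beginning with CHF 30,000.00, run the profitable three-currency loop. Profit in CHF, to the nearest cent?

Profit: CHF 237.88

Profitable loop is CHF → NZD → CAD → CHF:
CHF 30,000.00 ÷ 0.6928 = NZD 43,302.54
NZD 43,302.54 ÷ 1.172 = CAD 36,947.56
CAD 36,947.56 × 0.8184 = CHF 30,237.88
Profit = CHF 30,237.88 − CHF 30,000.00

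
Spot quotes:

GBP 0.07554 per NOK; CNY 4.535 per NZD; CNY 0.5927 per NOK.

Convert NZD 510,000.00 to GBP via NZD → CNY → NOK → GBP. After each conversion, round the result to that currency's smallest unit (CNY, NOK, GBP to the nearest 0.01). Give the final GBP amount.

GBP 294,774.24

NZD 510,000.00 × 4.535 = CNY 2,312,850.00
CNY 2,312,850.00 ÷ 0.5927 = NOK 3,902,227.10
NOK 3,902,227.10 × 0.07554 = GBP 294,774.24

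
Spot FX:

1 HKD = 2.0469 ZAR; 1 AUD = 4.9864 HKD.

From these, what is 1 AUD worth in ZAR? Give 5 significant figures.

1 AUD × 4.9864 = 4.9864 HKD
4.9864 HKD × 2.0469 = 10.2067 ZAR

AUD/ZAR = 10.207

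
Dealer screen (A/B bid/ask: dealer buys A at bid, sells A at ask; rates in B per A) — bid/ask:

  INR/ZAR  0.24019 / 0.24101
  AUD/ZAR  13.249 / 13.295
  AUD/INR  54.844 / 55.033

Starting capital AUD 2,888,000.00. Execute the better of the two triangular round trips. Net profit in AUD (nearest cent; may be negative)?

Net result: AUD -3,157.96 (no profitable arbitrage after spreads)

Best loop AUD → ZAR → INR → AUD:
AUD 2,888,000.00 × 13.249 (sell AUD at bid) = ZAR 38,263,112.00
ZAR 38,263,112.00 ÷ 0.24101 (buy INR at ask) = INR 158,761,511.97
INR 158,761,511.97 ÷ 55.033 (buy AUD at ask) = AUD 2,884,842.04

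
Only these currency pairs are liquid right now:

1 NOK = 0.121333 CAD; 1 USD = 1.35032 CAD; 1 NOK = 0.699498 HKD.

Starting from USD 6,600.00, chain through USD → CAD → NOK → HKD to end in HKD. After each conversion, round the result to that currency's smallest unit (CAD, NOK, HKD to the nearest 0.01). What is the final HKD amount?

USD 6,600.00 × 1.35032 = CAD 8,912.11
CAD 8,912.11 ÷ 0.121333 = NOK 73,451.66
NOK 73,451.66 × 0.699498 = HKD 51,379.29

HKD 51,379.29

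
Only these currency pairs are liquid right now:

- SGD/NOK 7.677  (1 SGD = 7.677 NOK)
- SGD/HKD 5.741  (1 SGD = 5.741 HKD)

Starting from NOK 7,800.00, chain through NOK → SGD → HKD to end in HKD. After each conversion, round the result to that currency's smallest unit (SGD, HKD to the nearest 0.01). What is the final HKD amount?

HKD 5,832.97

NOK 7,800.00 ÷ 7.677 = SGD 1,016.02
SGD 1,016.02 × 5.741 = HKD 5,832.97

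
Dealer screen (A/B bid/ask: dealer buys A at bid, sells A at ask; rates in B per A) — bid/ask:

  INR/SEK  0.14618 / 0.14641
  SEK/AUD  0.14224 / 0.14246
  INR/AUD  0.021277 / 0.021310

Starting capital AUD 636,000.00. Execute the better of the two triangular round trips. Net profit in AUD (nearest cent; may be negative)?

Net profit: AUD 12,789.52

Best loop AUD → SEK → INR → AUD:
AUD 636,000.00 ÷ 0.14246 (buy SEK at ask) = SEK 4,464,411.06
SEK 4,464,411.06 ÷ 0.14641 (buy INR at ask) = INR 30,492,528.26
INR 30,492,528.26 × 0.021277 (sell INR at bid) = AUD 648,789.52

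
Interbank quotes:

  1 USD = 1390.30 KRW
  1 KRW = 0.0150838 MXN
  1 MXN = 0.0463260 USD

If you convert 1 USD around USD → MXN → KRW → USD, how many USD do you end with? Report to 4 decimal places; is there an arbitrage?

1.0293 (arbitrage exists)

Around USD → MXN → KRW → USD: 1 ÷ 0.0463260 ÷ 0.0150838 ÷ 1390.30 = 1.029333
Product > 1; profitable direction is USD → MXN → KRW → USD.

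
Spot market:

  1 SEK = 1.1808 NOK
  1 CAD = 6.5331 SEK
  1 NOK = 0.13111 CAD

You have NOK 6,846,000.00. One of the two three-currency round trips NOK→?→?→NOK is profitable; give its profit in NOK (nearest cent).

Profit: NOK 78,180.21

Profitable loop is NOK → CAD → SEK → NOK:
NOK 6,846,000.00 × 0.13111 = CAD 897,579.06
CAD 897,579.06 × 6.5331 = SEK 5,863,973.76
SEK 5,863,973.76 × 1.1808 = NOK 6,924,180.21
Profit = NOK 6,924,180.21 − NOK 6,846,000.00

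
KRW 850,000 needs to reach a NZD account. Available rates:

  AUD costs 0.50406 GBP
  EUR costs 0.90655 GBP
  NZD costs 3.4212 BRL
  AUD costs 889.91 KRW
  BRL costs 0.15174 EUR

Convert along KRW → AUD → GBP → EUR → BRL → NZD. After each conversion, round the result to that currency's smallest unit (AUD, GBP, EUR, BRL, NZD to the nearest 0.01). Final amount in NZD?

KRW 850,000 ÷ 889.91 = AUD 955.15
AUD 955.15 × 0.50406 = GBP 481.45
GBP 481.45 ÷ 0.90655 = EUR 531.08
EUR 531.08 ÷ 0.15174 = BRL 3,499.93
BRL 3,499.93 ÷ 3.4212 = NZD 1,023.01

NZD 1,023.01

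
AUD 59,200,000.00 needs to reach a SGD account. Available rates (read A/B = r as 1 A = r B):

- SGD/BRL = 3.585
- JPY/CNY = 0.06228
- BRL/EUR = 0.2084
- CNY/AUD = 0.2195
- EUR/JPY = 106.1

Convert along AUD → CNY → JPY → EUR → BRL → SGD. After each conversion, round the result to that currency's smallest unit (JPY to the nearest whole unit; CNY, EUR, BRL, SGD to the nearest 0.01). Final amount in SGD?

SGD 54,630,643.96

AUD 59,200,000.00 ÷ 0.2195 = CNY 269,703,872.44
CNY 269,703,872.44 ÷ 0.06228 = JPY 4,330,505,338
JPY 4,330,505,338 ÷ 106.1 = EUR 40,815,318.93
EUR 40,815,318.93 ÷ 0.2084 = BRL 195,850,858.59
BRL 195,850,858.59 ÷ 3.585 = SGD 54,630,643.96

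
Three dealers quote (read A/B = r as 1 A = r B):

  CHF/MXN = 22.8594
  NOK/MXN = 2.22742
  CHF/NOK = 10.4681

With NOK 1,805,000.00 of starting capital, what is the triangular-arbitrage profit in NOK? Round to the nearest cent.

Profitable loop is NOK → MXN → CHF → NOK:
NOK 1,805,000.00 × 2.22742 = MXN 4,020,493.10
MXN 4,020,493.10 ÷ 22.8594 = CHF 175,879.21
CHF 175,879.21 × 10.4681 = NOK 1,841,121.11
Profit = NOK 1,841,121.11 − NOK 1,805,000.00

Profit: NOK 36,121.11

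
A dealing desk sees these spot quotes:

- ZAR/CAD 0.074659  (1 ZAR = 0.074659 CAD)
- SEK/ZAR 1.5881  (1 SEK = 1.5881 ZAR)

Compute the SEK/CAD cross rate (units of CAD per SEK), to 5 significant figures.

1 SEK × 1.5881 = 1.5881 ZAR
1.5881 ZAR × 0.074659 = 0.118566 CAD

SEK/CAD = 0.11857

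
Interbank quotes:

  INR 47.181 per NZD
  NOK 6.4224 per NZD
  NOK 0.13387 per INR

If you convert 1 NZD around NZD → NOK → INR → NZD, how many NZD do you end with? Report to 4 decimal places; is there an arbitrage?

Around NZD → NOK → INR → NZD: 1 × 6.4224 ÷ 0.13387 ÷ 47.181 = 1.016827
Product > 1; profitable direction is NZD → NOK → INR → NZD.

1.0168 (arbitrage exists)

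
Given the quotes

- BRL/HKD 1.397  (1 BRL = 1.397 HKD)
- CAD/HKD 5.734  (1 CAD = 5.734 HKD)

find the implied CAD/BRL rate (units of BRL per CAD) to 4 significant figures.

CAD/BRL = 4.105

1 CAD × 5.734 = 5.734 HKD
5.734 HKD ÷ 1.397 = 4.10451 BRL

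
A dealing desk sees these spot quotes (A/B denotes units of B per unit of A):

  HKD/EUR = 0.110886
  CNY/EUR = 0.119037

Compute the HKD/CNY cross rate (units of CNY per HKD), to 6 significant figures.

1 HKD × 0.110886 = 0.110886 EUR
0.110886 EUR ÷ 0.119037 = 0.931525 CNY

HKD/CNY = 0.931525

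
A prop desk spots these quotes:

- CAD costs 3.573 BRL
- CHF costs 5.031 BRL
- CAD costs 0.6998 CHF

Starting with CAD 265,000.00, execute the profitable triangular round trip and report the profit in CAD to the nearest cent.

Profitable loop is CAD → BRL → CHF → CAD:
CAD 265,000.00 × 3.573 = BRL 946,845.00
BRL 946,845.00 ÷ 5.031 = CHF 188,202.15
CHF 188,202.15 ÷ 0.6998 = CAD 268,937.05
Profit = CAD 268,937.05 − CAD 265,000.00

Profit: CAD 3,937.05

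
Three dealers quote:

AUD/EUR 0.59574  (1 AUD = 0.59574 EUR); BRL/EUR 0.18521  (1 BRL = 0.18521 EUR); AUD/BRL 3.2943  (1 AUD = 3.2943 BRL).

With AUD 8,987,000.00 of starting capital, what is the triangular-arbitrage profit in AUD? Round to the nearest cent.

Profitable loop is AUD → BRL → EUR → AUD:
AUD 8,987,000.00 × 3.2943 = BRL 29,605,874.10
BRL 29,605,874.10 × 0.18521 = EUR 5,483,303.94
EUR 5,483,303.94 ÷ 0.59574 = AUD 9,204,189.65
Profit = AUD 9,204,189.65 − AUD 8,987,000.00

Profit: AUD 217,189.65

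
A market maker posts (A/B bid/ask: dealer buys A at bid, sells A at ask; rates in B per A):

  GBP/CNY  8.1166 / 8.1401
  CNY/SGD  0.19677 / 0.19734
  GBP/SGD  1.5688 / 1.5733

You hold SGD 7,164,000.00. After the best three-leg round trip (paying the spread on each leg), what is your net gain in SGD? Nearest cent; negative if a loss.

Best loop SGD → GBP → CNY → SGD:
SGD 7,164,000.00 ÷ 1.5733 (buy GBP at ask) = GBP 4,553,486.30
GBP 4,553,486.30 × 8.1166 (sell GBP at bid) = CNY 36,958,826.92
CNY 36,958,826.92 × 0.19677 (sell CNY at bid) = SGD 7,272,388.37

Net profit: SGD 108,388.37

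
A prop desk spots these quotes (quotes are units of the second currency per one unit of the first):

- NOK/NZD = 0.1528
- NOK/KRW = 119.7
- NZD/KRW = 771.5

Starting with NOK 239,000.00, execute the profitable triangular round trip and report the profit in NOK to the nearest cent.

Profitable loop is NOK → KRW → NZD → NOK:
NOK 239,000.00 × 119.7 = KRW 28,608,300
KRW 28,608,300 ÷ 771.5 = NZD 37,081.40
NZD 37,081.40 ÷ 0.1528 = NOK 242,679.32
Profit = NOK 242,679.32 − NOK 239,000.00

Profit: NOK 3,679.32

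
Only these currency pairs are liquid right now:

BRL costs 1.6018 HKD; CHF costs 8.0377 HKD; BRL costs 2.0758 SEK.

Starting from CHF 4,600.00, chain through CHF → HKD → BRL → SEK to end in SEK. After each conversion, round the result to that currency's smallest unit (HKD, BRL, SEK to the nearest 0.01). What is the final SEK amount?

CHF 4,600.00 × 8.0377 = HKD 36,973.42
HKD 36,973.42 ÷ 1.6018 = BRL 23,082.42
BRL 23,082.42 × 2.0758 = SEK 47,914.49

SEK 47,914.49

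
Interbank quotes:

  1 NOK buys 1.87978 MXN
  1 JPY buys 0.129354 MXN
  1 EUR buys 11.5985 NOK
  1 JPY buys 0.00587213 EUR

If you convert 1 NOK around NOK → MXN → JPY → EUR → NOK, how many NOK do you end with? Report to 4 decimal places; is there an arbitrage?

Around NOK → MXN → JPY → EUR → NOK: 1 × 1.87978 ÷ 0.129354 × 0.00587213 × 11.5985 = 0.989748
Product < 1; profitable direction is NOK → EUR → JPY → MXN → NOK.

0.9897 (arbitrage exists)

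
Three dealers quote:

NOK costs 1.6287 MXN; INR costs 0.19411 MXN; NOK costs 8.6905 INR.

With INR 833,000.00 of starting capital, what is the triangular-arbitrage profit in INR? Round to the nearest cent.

Profitable loop is INR → MXN → NOK → INR:
INR 833,000.00 × 0.19411 = MXN 161,693.63
MXN 161,693.63 ÷ 1.6287 = NOK 99,277.72
NOK 99,277.72 × 8.6905 = INR 862,773.07
Profit = INR 862,773.07 − INR 833,000.00

Profit: INR 29,773.07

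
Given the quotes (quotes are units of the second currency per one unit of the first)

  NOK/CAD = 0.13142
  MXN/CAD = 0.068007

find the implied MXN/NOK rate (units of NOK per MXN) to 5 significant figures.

1 MXN × 0.068007 = 0.068007 CAD
0.068007 CAD ÷ 0.13142 = 0.517478 NOK

MXN/NOK = 0.51748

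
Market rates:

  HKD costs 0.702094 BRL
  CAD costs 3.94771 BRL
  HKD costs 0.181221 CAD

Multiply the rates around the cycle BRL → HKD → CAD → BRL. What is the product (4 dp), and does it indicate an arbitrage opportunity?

Around BRL → HKD → CAD → BRL: 1 ÷ 0.702094 × 0.181221 × 3.94771 = 1.018963
Product > 1; profitable direction is BRL → HKD → CAD → BRL.

1.0190 (arbitrage exists)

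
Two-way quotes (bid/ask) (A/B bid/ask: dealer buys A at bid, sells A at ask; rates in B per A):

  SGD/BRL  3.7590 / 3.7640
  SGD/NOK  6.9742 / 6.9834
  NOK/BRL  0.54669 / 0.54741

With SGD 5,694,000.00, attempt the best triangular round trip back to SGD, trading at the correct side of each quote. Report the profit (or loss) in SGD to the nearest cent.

Net profit: SGD 73,709.46

Best loop SGD → NOK → BRL → SGD:
SGD 5,694,000.00 × 6.9742 (sell SGD at bid) = NOK 39,711,094.80
NOK 39,711,094.80 × 0.54669 (sell NOK at bid) = BRL 21,709,658.42
BRL 21,709,658.42 ÷ 3.7640 (buy SGD at ask) = SGD 5,767,709.46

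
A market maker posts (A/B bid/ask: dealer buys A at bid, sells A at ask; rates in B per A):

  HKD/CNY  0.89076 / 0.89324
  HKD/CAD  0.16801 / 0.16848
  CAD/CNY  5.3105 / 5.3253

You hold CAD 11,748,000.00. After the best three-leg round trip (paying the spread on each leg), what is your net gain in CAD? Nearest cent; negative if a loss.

Net result: CAD -13,453.24 (no profitable arbitrage after spreads)

Best loop CAD → CNY → HKD → CAD:
CAD 11,748,000.00 × 5.3105 (sell CAD at bid) = CNY 62,387,754.00
CNY 62,387,754.00 ÷ 0.89324 (buy HKD at ask) = HKD 69,844,335.23
HKD 69,844,335.23 × 0.16801 (sell HKD at bid) = CAD 11,734,546.76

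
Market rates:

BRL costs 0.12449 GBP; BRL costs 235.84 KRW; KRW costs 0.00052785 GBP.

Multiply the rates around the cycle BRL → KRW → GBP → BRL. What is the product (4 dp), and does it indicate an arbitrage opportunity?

1.0000 (no arbitrage)

Around BRL → KRW → GBP → BRL: 1 × 235.84 × 0.00052785 ÷ 0.12449 = 0.999985
Product ≈ 1 (deviation 0.001%, within rounding noise).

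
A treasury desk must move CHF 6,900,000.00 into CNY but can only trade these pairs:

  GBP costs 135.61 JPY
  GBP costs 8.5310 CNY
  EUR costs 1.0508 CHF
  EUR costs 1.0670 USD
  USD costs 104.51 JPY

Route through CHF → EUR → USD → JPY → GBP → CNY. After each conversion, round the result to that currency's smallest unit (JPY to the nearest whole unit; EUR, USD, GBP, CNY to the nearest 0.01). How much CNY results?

CHF 6,900,000.00 ÷ 1.0508 = EUR 6,566,425.58
EUR 6,566,425.58 × 1.0670 = USD 7,006,376.09
USD 7,006,376.09 × 104.51 = JPY 732,236,365
JPY 732,236,365 ÷ 135.61 = GBP 5,399,574.99
GBP 5,399,574.99 × 8.5310 = CNY 46,063,774.24

CNY 46,063,774.24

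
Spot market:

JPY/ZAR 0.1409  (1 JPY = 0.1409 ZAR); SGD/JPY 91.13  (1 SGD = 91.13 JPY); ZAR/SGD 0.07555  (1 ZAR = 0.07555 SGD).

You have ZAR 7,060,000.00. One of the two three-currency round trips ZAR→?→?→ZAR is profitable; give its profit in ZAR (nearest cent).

Profitable loop is ZAR → JPY → SGD → ZAR:
ZAR 7,060,000.00 ÷ 0.1409 = JPY 50,106,458
JPY 50,106,458 ÷ 91.13 = SGD 549,834.94
SGD 549,834.94 ÷ 0.07555 = ZAR 7,277,762.33
Profit = ZAR 7,277,762.33 − ZAR 7,060,000.00

Profit: ZAR 217,762.33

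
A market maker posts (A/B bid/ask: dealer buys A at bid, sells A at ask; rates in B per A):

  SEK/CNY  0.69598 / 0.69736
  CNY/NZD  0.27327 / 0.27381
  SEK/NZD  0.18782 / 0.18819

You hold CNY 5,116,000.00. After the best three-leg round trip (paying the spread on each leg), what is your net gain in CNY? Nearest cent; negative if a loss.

Best loop CNY → NZD → SEK → CNY:
CNY 5,116,000.00 × 0.27327 (sell CNY at bid) = NZD 1,398,049.32
NZD 1,398,049.32 ÷ 0.18819 (buy SEK at ask) = SEK 7,428,924.60
SEK 7,428,924.60 × 0.69598 (sell SEK at bid) = CNY 5,170,382.94

Net profit: CNY 54,382.94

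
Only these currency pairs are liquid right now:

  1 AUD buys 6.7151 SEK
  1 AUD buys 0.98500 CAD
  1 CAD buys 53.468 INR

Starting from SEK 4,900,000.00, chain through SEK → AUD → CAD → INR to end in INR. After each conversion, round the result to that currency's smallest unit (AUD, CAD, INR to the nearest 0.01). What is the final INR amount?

INR 38,430,299.31

SEK 4,900,000.00 ÷ 6.7151 = AUD 729,698.74
AUD 729,698.74 × 0.98500 = CAD 718,753.26
CAD 718,753.26 × 53.468 = INR 38,430,299.31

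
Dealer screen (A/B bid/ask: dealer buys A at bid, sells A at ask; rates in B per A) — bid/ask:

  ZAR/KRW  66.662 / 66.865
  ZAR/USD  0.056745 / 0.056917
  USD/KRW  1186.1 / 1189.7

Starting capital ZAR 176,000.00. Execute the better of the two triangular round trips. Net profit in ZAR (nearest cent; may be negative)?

Best loop ZAR → USD → KRW → ZAR:
ZAR 176,000.00 × 0.056745 (sell ZAR at bid) = USD 9,987.12
USD 9,987.12 × 1186.1 (sell USD at bid) = KRW 11,845,723
KRW 11,845,723 ÷ 66.865 (buy ZAR at ask) = ZAR 177,158.80

Net profit: ZAR 1,158.80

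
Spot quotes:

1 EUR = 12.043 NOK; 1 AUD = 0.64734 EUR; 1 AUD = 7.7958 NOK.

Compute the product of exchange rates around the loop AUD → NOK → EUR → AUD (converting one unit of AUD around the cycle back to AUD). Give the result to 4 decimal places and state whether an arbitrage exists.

Around AUD → NOK → EUR → AUD: 1 × 7.7958 ÷ 12.043 ÷ 0.64734 = 0.999985
Product ≈ 1 (deviation 0.001%, within rounding noise).

1.0000 (no arbitrage)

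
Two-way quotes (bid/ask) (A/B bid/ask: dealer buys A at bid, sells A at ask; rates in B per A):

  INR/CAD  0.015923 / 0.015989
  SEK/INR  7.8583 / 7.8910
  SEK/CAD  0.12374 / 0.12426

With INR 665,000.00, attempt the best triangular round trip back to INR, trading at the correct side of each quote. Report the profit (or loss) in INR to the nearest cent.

Best loop INR → CAD → SEK → INR:
INR 665,000.00 × 0.015923 (sell INR at bid) = CAD 10,588.80
CAD 10,588.80 ÷ 0.12426 (buy SEK at ask) = SEK 85,214.83
SEK 85,214.83 × 7.8583 (sell SEK at bid) = INR 669,643.71

Net profit: INR 4,643.71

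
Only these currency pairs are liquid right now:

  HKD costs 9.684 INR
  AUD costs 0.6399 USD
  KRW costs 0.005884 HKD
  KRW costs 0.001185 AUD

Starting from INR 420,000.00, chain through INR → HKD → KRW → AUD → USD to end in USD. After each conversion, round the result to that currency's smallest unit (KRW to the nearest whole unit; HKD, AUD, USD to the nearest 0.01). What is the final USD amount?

INR 420,000.00 ÷ 9.684 = HKD 43,370.51
HKD 43,370.51 ÷ 0.005884 = KRW 7,370,923
KRW 7,370,923 × 0.001185 = AUD 8,734.54
AUD 8,734.54 × 0.6399 = USD 5,589.23

USD 5,589.23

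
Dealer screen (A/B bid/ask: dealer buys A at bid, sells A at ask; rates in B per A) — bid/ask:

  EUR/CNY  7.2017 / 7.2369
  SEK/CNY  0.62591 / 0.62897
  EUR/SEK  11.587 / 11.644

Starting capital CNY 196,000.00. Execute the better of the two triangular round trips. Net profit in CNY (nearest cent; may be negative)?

Net profit: CNY 420.31

Best loop CNY → EUR → SEK → CNY:
CNY 196,000.00 ÷ 7.2369 (buy EUR at ask) = EUR 27,083.42
EUR 27,083.42 × 11.587 (sell EUR at bid) = SEK 313,815.58
SEK 313,815.58 × 0.62591 (sell SEK at bid) = CNY 196,420.31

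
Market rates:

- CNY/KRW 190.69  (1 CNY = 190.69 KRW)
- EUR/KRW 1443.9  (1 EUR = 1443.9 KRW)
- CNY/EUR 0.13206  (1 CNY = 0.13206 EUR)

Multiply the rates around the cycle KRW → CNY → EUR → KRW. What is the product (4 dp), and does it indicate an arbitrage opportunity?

1.0000 (no arbitrage)

Around KRW → CNY → EUR → KRW: 1 ÷ 190.69 × 0.13206 × 1443.9 = 0.999955
Product ≈ 1 (deviation 0.004%, within rounding noise).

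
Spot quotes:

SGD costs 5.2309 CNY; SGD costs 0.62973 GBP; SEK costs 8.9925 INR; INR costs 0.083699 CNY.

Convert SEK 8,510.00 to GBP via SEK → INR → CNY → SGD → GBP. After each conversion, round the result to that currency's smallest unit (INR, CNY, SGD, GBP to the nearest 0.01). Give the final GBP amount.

GBP 771.10

SEK 8,510.00 × 8.9925 = INR 76,526.18
INR 76,526.18 × 0.083699 = CNY 6,405.16
CNY 6,405.16 ÷ 5.2309 = SGD 1,224.49
SGD 1,224.49 × 0.62973 = GBP 771.10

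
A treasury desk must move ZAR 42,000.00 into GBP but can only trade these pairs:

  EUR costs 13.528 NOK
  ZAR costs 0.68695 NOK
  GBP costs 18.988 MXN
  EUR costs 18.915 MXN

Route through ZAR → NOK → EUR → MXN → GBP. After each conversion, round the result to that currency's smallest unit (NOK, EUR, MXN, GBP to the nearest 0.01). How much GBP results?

GBP 2,124.55

ZAR 42,000.00 × 0.68695 = NOK 28,851.90
NOK 28,851.90 ÷ 13.528 = EUR 2,132.75
EUR 2,132.75 × 18.915 = MXN 40,340.97
MXN 40,340.97 ÷ 18.988 = GBP 2,124.55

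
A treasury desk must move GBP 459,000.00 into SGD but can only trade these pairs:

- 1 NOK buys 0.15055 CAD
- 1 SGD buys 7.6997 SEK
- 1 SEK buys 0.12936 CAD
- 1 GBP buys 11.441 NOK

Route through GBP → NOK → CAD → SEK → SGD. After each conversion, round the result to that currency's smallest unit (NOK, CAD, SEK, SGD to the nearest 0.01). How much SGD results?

SGD 793,749.78

GBP 459,000.00 × 11.441 = NOK 5,251,419.00
NOK 5,251,419.00 × 0.15055 = CAD 790,601.13
CAD 790,601.13 ÷ 0.12936 = SEK 6,111,635.20
SEK 6,111,635.20 ÷ 7.6997 = SGD 793,749.78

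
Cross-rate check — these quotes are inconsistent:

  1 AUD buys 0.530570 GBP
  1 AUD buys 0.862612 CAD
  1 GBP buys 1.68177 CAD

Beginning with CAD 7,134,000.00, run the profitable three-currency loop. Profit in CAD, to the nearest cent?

Profitable loop is CAD → AUD → GBP → CAD:
CAD 7,134,000.00 ÷ 0.862612 = AUD 8,270,230.42
AUD 8,270,230.42 × 0.530570 = GBP 4,387,936.15
GBP 4,387,936.15 × 1.68177 = CAD 7,379,499.38
Profit = CAD 7,379,499.38 − CAD 7,134,000.00

Profit: CAD 245,499.38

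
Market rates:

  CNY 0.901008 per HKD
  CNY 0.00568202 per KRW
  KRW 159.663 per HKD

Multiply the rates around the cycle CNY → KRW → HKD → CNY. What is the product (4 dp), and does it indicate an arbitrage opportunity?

0.9932 (arbitrage exists)

Around CNY → KRW → HKD → CNY: 1 ÷ 0.00568202 ÷ 159.663 × 0.901008 = 0.993165
Product < 1; profitable direction is CNY → HKD → KRW → CNY.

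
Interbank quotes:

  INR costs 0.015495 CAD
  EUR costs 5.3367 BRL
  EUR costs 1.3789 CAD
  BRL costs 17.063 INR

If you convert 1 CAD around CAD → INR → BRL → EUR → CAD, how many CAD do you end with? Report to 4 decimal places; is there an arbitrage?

0.9773 (arbitrage exists)

Around CAD → INR → BRL → EUR → CAD: 1 ÷ 0.015495 ÷ 17.063 ÷ 5.3367 × 1.3789 = 0.977266
Product < 1; profitable direction is CAD → EUR → BRL → INR → CAD.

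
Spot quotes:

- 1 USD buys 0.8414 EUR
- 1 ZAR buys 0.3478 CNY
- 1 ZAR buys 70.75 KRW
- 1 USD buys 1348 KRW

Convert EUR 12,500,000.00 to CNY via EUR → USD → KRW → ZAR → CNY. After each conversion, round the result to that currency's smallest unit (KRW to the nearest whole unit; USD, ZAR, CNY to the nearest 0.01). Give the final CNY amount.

EUR 12,500,000.00 ÷ 0.8414 = USD 14,856,192.06
USD 14,856,192.06 × 1348 = KRW 20,026,146,897
KRW 20,026,146,897 ÷ 70.75 = ZAR 283,055,079.82
ZAR 283,055,079.82 × 0.3478 = CNY 98,446,556.76

CNY 98,446,556.76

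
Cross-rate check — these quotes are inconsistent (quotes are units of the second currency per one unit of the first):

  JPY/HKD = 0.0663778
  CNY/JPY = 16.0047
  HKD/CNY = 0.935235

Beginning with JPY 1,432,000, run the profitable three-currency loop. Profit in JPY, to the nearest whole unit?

Profit: JPY 9,292

Profitable loop is JPY → CNY → HKD → JPY:
JPY 1,432,000 ÷ 16.0047 = CNY 89,473.72
CNY 89,473.72 ÷ 0.935235 = HKD 95,669.77
HKD 95,669.77 ÷ 0.0663778 = JPY 1,441,292
Profit = JPY 1,441,292 − JPY 1,432,000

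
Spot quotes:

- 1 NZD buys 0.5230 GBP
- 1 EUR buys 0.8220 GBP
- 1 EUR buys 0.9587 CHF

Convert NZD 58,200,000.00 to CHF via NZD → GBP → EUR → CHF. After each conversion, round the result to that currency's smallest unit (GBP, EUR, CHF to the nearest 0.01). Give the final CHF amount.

NZD 58,200,000.00 × 0.5230 = GBP 30,438,600.00
GBP 30,438,600.00 ÷ 0.8220 = EUR 37,029,927.01
EUR 37,029,927.01 × 0.9587 = CHF 35,500,591.02

CHF 35,500,591.02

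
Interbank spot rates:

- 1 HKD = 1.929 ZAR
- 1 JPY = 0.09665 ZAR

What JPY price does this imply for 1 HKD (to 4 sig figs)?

HKD/JPY = 19.96

1 HKD × 1.929 = 1.929 ZAR
1.929 ZAR ÷ 0.09665 = 19.9586 JPY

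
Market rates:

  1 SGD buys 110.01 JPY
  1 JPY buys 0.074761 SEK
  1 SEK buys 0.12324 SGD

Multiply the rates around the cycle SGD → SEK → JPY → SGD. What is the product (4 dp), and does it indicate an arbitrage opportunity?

Around SGD → SEK → JPY → SGD: 1 ÷ 0.12324 ÷ 0.074761 ÷ 110.01 = 0.986600
Product < 1; profitable direction is SGD → JPY → SEK → SGD.

0.9866 (arbitrage exists)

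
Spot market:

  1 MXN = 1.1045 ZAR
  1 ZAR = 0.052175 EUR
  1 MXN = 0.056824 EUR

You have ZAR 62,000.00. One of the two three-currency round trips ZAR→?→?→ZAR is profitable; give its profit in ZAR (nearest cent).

Profit: ZAR 876.46

Profitable loop is ZAR → EUR → MXN → ZAR:
ZAR 62,000.00 × 0.052175 = EUR 3,234.85
EUR 3,234.85 ÷ 0.056824 = MXN 56,927.53
MXN 56,927.53 × 1.1045 = ZAR 62,876.46
Profit = ZAR 62,876.46 − ZAR 62,000.00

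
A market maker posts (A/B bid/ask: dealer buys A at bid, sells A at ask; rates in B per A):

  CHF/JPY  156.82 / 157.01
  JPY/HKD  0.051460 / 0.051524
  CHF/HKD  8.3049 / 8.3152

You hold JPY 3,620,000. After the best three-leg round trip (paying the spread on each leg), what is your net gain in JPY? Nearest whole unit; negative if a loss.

Best loop JPY → CHF → HKD → JPY:
JPY 3,620,000 ÷ 157.01 (buy CHF at ask) = CHF 23,055.86
CHF 23,055.86 × 8.3049 (sell CHF at bid) = HKD 191,476.58
HKD 191,476.58 ÷ 0.051524 (buy JPY at ask) = JPY 3,716,260

Net profit: JPY 96,260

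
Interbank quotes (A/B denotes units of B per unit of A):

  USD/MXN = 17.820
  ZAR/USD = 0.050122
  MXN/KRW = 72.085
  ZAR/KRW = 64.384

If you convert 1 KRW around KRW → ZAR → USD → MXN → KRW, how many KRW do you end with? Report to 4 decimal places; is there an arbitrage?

1.0000 (no arbitrage)

Around KRW → ZAR → USD → MXN → KRW: 1 ÷ 64.384 × 0.050122 × 17.820 × 72.085 = 1.000007
Product ≈ 1 (deviation 0.001%, within rounding noise).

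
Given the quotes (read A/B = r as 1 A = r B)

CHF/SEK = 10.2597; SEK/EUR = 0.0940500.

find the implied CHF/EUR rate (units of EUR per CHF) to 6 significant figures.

CHF/EUR = 0.964925

1 CHF × 10.2597 = 10.2597 SEK
10.2597 SEK × 0.0940500 = 0.964925 EUR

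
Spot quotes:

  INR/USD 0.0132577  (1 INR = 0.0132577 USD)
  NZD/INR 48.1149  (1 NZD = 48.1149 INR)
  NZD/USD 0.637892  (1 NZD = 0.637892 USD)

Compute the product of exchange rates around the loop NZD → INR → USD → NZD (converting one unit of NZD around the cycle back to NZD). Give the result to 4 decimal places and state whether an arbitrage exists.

1.0000 (no arbitrage)

Around NZD → INR → USD → NZD: 1 × 48.1149 × 0.0132577 ÷ 0.637892 = 1.000001
Product ≈ 1 (deviation 0.000%, within rounding noise).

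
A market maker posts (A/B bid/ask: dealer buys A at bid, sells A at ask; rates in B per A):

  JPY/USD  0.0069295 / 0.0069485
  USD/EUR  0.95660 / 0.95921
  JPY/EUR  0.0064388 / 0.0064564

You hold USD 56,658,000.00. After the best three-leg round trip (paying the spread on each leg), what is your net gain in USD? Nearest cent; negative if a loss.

Best loop USD → EUR → JPY → USD:
USD 56,658,000.00 × 0.95660 (sell USD at bid) = EUR 54,199,042.80
EUR 54,199,042.80 ÷ 0.0064564 (buy JPY at ask) = JPY 8,394,622,824
JPY 8,394,622,824 × 0.0069295 (sell JPY at bid) = USD 58,170,538.86

Net profit: USD 1,512,538.86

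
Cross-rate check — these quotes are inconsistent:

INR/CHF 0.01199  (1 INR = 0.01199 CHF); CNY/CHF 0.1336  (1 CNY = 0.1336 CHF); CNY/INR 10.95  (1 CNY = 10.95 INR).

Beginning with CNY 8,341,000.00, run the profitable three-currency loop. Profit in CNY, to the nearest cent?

Profitable loop is CNY → CHF → INR → CNY:
CNY 8,341,000.00 × 0.1336 = CHF 1,114,357.60
CHF 1,114,357.60 ÷ 0.01199 = INR 92,940,583.82
INR 92,940,583.82 ÷ 10.95 = CNY 8,487,724.55
Profit = CNY 8,487,724.55 − CNY 8,341,000.00

Profit: CNY 146,724.55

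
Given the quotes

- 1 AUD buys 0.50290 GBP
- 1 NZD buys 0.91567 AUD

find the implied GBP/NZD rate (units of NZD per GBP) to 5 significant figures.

1 GBP ÷ 0.50290 = 1.98847 AUD
1.98847 AUD ÷ 0.91567 = 2.1716 NZD

GBP/NZD = 2.1716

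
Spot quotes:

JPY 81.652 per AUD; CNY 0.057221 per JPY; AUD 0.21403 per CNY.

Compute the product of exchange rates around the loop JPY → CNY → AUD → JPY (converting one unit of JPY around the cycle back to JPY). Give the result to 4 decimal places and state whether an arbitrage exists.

Around JPY → CNY → AUD → JPY: 1 × 0.057221 × 0.21403 × 81.652 = 0.999993
Product ≈ 1 (deviation 0.001%, within rounding noise).

1.0000 (no arbitrage)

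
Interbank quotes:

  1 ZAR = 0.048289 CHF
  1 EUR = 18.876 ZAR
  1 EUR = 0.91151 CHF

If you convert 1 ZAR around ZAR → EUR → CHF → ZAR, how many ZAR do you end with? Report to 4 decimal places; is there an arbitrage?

1.0000 (no arbitrage)

Around ZAR → EUR → CHF → ZAR: 1 ÷ 18.876 × 0.91151 ÷ 0.048289 = 1.000007
Product ≈ 1 (deviation 0.001%, within rounding noise).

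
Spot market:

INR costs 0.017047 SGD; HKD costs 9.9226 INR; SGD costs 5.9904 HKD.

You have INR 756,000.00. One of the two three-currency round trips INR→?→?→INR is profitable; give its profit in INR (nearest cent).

Profit: INR 10,039.32

Profitable loop is INR → SGD → HKD → INR:
INR 756,000.00 × 0.017047 = SGD 12,887.53
SGD 12,887.53 × 5.9904 = HKD 77,201.47
HKD 77,201.47 × 9.9226 = INR 766,039.32
Profit = INR 766,039.32 − INR 756,000.00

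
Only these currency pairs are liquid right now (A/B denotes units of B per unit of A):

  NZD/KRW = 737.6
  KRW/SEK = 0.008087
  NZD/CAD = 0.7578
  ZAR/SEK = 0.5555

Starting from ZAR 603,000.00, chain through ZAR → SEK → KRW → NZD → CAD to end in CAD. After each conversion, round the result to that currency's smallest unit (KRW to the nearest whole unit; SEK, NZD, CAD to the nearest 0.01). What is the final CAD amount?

ZAR 603,000.00 × 0.5555 = SEK 334,966.50
SEK 334,966.50 ÷ 0.008087 = KRW 41,420,366
KRW 41,420,366 ÷ 737.6 = NZD 56,155.59
NZD 56,155.59 × 0.7578 = CAD 42,554.71

CAD 42,554.71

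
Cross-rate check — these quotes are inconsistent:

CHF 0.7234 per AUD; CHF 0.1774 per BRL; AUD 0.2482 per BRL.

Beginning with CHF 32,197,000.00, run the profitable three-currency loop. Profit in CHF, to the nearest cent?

Profitable loop is CHF → BRL → AUD → CHF:
CHF 32,197,000.00 ÷ 0.1774 = BRL 181,493,799.32
BRL 181,493,799.32 × 0.2482 = AUD 45,046,760.99
AUD 45,046,760.99 × 0.7234 = CHF 32,586,826.90
Profit = CHF 32,586,826.90 − CHF 32,197,000.00

Profit: CHF 389,826.90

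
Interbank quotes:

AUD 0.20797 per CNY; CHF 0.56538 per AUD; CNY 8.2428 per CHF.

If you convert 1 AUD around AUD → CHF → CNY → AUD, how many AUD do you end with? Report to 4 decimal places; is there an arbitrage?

0.9692 (arbitrage exists)

Around AUD → CHF → CNY → AUD: 1 × 0.56538 × 8.2428 × 0.20797 = 0.969206
Product < 1; profitable direction is AUD → CNY → CHF → AUD.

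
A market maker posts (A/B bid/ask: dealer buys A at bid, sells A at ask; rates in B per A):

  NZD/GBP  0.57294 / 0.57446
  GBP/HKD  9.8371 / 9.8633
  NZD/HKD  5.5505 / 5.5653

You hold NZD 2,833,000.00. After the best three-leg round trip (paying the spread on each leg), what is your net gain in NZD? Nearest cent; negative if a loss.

Best loop NZD → GBP → HKD → NZD:
NZD 2,833,000.00 × 0.57294 (sell NZD at bid) = GBP 1,623,139.02
GBP 1,623,139.02 × 9.8371 (sell GBP at bid) = HKD 15,966,980.85
HKD 15,966,980.85 ÷ 5.5653 (buy NZD at ask) = NZD 2,869,024.29

Net profit: NZD 36,024.29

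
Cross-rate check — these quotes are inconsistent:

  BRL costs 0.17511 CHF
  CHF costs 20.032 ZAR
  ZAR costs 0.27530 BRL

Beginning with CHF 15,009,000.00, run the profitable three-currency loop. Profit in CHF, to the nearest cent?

Profitable loop is CHF → BRL → ZAR → CHF:
CHF 15,009,000.00 ÷ 0.17511 = BRL 85,711,838.27
BRL 85,711,838.27 ÷ 0.27530 = ZAR 311,339,768.52
ZAR 311,339,768.52 ÷ 20.032 = CHF 15,542,121.03
Profit = CHF 15,542,121.03 − CHF 15,009,000.00

Profit: CHF 533,121.03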